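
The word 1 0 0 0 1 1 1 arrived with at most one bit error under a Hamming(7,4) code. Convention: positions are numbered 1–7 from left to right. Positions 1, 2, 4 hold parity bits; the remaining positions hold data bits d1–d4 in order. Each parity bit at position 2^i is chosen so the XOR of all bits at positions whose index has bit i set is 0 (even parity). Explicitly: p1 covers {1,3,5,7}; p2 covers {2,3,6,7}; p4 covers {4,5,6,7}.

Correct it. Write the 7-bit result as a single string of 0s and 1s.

s1 (pos 1,3,5,7): 1⊕0⊕1⊕1 = 1
s2 (pos 2,3,6,7): 0⊕0⊕1⊕1 = 0
s4 (pos 4,5,6,7): 0⊕1⊕1⊕1 = 1
Syndrome s4…s1 = 101 → error at position 5.
Flip position 5: 1000111 → 1000011

1000011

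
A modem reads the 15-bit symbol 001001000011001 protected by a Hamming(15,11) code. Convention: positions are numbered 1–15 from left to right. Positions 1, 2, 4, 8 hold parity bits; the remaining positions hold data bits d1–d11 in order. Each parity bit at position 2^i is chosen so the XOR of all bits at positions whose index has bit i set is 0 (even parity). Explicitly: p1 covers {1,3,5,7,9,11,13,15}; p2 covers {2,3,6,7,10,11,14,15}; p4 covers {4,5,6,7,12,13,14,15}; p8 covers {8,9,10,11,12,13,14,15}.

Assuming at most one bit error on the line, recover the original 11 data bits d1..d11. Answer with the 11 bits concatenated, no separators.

s1 (pos 1,3,5,7,9,11,13,15): 0⊕1⊕0⊕0⊕0⊕1⊕0⊕1 = 1
s2 (pos 2,3,6,7,10,11,14,15): 0⊕1⊕1⊕0⊕0⊕1⊕0⊕1 = 0
s4 (pos 4,5,6,7,12,13,14,15): 0⊕0⊕1⊕0⊕1⊕0⊕0⊕1 = 1
s8 (pos 8,9,10,11,12,13,14,15): 0⊕0⊕0⊕1⊕1⊕0⊕0⊕1 = 1
Syndrome s8…s1 = 1101 → error at position 13.
Flip position 13: 001001000011001 → 001001000011101
Read data bits from positions 3,5,6,7,9,10,11,12,13,14,15: 10100011101

10100011101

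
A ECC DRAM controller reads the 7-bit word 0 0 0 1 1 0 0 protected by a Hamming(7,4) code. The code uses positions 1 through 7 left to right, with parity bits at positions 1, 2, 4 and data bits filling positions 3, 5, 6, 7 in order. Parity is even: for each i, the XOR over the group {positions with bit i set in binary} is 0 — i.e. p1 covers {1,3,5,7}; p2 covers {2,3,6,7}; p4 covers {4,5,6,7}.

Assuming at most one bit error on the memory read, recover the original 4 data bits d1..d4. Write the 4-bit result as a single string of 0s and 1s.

s1 (pos 1,3,5,7): 0⊕0⊕1⊕0 = 1
s2 (pos 2,3,6,7): 0⊕0⊕0⊕0 = 0
s4 (pos 4,5,6,7): 1⊕1⊕0⊕0 = 0
Syndrome s4…s1 = 001 → error at position 1.
Flip position 1: 0001100 → 1001100
Read data bits from positions 3,5,6,7: 0100

0100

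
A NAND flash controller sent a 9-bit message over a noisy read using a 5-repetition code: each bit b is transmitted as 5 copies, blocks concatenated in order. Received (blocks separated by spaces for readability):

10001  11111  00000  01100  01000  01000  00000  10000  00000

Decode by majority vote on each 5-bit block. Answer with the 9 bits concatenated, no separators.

Block 1 (10001): 2 ones → 0
Block 2 (11111): 5 ones → 1
Block 3 (00000): 0 ones → 0
Block 4 (01100): 2 ones → 0
Block 5 (01000): 1 one → 0
Block 6 (01000): 1 one → 0
Block 7 (00000): 0 ones → 0
Block 8 (10000): 1 one → 0
Block 9 (00000): 0 ones → 0

010000000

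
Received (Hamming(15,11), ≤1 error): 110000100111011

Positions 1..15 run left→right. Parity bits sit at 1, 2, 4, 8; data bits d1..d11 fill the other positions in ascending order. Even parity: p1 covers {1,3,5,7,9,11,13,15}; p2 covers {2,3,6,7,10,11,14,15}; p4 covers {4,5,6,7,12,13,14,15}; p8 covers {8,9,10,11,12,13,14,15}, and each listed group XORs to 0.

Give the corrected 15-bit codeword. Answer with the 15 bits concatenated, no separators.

s1 (pos 1,3,5,7,9,11,13,15): 1⊕0⊕0⊕1⊕0⊕1⊕0⊕1 = 0
s2 (pos 2,3,6,7,10,11,14,15): 1⊕0⊕0⊕1⊕1⊕1⊕1⊕1 = 0
s4 (pos 4,5,6,7,12,13,14,15): 0⊕0⊕0⊕1⊕1⊕0⊕1⊕1 = 0
s8 (pos 8,9,10,11,12,13,14,15): 0⊕0⊕1⊕1⊕1⊕0⊕1⊕1 = 1
Syndrome s8…s1 = 1000 → error at position 8.
Flip position 8: 110000100111011 → 110000110111011

110000110111011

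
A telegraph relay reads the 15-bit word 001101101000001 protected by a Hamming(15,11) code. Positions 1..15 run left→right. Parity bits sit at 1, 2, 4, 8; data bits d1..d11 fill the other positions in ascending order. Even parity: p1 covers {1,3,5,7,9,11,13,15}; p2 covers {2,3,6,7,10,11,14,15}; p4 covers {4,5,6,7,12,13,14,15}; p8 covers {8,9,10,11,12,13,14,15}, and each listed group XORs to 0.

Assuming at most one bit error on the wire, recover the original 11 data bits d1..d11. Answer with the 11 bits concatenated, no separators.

10111000001

s1 (pos 1,3,5,7,9,11,13,15): 0⊕1⊕0⊕1⊕1⊕0⊕0⊕1 = 0
s2 (pos 2,3,6,7,10,11,14,15): 0⊕1⊕1⊕1⊕0⊕0⊕0⊕1 = 0
s4 (pos 4,5,6,7,12,13,14,15): 1⊕0⊕1⊕1⊕0⊕0⊕0⊕1 = 0
s8 (pos 8,9,10,11,12,13,14,15): 0⊕1⊕0⊕0⊕0⊕0⊕0⊕1 = 0
Syndrome s8…s1 = 0000 → no error.
Read data bits from positions 3,5,6,7,9,10,11,12,13,14,15: 10111000001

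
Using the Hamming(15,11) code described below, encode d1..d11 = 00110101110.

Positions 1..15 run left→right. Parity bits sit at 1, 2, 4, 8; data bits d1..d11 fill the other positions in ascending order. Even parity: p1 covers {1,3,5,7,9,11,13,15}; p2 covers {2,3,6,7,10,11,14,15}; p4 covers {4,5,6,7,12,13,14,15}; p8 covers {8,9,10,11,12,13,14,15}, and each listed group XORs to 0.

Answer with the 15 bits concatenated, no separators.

000101100101110

Place data at non-parity positions: p1 p2 0 p4 0 1 1 p8 0 1 0 1 1 1 0
p1 (pos 1,3,5,7,9,11,13,15): XOR of data positions = 0⊕0⊕1⊕0⊕0⊕1⊕0 = 0
p2 (pos 2,3,6,7,10,11,14,15): XOR of data positions = 0⊕1⊕1⊕1⊕0⊕1⊕0 = 0
p4 (pos 4,5,6,7,12,13,14,15): XOR of data positions = 0⊕1⊕1⊕1⊕1⊕1⊕0 = 1
p8 (pos 8,9,10,11,12,13,14,15): XOR of data positions = 0⊕1⊕0⊕1⊕1⊕1⊕0 = 0
Codeword: 000101100101110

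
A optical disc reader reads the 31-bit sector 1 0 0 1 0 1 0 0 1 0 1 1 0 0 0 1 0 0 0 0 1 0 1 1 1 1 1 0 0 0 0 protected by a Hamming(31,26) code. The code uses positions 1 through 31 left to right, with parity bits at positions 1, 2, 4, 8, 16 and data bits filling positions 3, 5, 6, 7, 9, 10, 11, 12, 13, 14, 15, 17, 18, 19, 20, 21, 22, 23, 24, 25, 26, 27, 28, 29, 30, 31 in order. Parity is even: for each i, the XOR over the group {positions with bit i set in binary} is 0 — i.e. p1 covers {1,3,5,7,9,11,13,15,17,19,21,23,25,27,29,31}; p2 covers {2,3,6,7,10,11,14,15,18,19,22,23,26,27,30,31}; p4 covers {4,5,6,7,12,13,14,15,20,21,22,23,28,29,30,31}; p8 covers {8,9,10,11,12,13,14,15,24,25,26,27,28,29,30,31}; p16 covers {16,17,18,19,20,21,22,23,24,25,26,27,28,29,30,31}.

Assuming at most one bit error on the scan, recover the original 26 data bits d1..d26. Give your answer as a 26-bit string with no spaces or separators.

00101011000000010111110001

s1 (pos 1,3,5,7,9,11,13,15,17,19,21,23,25,27,29,31): 1⊕0⊕0⊕0⊕1⊕1⊕0⊕0⊕0⊕0⊕1⊕1⊕1⊕1⊕0⊕0 = 1
s2 (pos 2,3,6,7,10,11,14,15,18,19,22,23,26,27,30,31): 0⊕0⊕1⊕0⊕0⊕1⊕0⊕0⊕0⊕0⊕0⊕1⊕1⊕1⊕0⊕0 = 1
s4 (pos 4,5,6,7,12,13,14,15,20,21,22,23,28,29,30,31): 1⊕0⊕1⊕0⊕1⊕0⊕0⊕0⊕0⊕1⊕0⊕1⊕0⊕0⊕0⊕0 = 1
s8 (pos 8,9,10,11,12,13,14,15,24,25,26,27,28,29,30,31): 0⊕1⊕0⊕1⊕1⊕0⊕0⊕0⊕1⊕1⊕1⊕1⊕0⊕0⊕0⊕0 = 1
s16 (pos 16,17,18,19,20,21,22,23,24,25,26,27,28,29,30,31): 1⊕0⊕0⊕0⊕0⊕1⊕0⊕1⊕1⊕1⊕1⊕1⊕0⊕0⊕0⊕0 = 1
Syndrome s16…s1 = 11111 → error at position 31.
Flip position 31: 1001010010110001000010111110000 → 1001010010110001000010111110001
Read data bits from positions 3,5,6,7,9,10,11,12,13,14,15,17,18,19,20,21,22,23,24,25,26,27,28,29,30,31: 00101011000000010111110001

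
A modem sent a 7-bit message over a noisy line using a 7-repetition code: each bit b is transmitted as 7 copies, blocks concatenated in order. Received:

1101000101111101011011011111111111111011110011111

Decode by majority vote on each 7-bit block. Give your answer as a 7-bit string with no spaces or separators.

Block 1 (1101000): 3 ones → 0
Block 2 (1011111): 6 ones → 1
Block 3 (0101101): 4 ones → 1
Block 4 (1011111): 6 ones → 1
Block 5 (1111111): 7 ones → 1
Block 6 (1101111): 6 ones → 1
Block 7 (0011111): 5 ones → 1

0111111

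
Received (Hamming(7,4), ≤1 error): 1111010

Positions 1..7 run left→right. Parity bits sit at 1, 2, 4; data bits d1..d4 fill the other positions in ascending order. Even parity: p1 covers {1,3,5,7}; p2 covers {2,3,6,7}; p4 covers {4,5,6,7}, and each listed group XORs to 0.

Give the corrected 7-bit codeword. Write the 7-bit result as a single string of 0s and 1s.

1011010

s1 (pos 1,3,5,7): 1⊕1⊕0⊕0 = 0
s2 (pos 2,3,6,7): 1⊕1⊕1⊕0 = 1
s4 (pos 4,5,6,7): 1⊕0⊕1⊕0 = 0
Syndrome s4…s1 = 010 → error at position 2.
Flip position 2: 1111010 → 1011010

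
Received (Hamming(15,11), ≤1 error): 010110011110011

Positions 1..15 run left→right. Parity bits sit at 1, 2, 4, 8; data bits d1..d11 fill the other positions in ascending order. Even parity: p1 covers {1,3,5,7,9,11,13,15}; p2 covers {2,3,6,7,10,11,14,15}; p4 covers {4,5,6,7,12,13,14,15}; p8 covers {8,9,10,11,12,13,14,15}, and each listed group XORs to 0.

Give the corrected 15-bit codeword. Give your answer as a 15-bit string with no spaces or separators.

000110011110011

s1 (pos 1,3,5,7,9,11,13,15): 0⊕0⊕1⊕0⊕1⊕1⊕0⊕1 = 0
s2 (pos 2,3,6,7,10,11,14,15): 1⊕0⊕0⊕0⊕1⊕1⊕1⊕1 = 1
s4 (pos 4,5,6,7,12,13,14,15): 1⊕1⊕0⊕0⊕0⊕0⊕1⊕1 = 0
s8 (pos 8,9,10,11,12,13,14,15): 1⊕1⊕1⊕1⊕0⊕0⊕1⊕1 = 0
Syndrome s8…s1 = 0010 → error at position 2.
Flip position 2: 010110011110011 → 000110011110011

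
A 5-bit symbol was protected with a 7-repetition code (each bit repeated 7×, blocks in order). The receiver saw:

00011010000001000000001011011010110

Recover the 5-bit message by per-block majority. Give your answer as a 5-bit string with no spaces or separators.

Block 1 (0001101): 3 ones → 0
Block 2 (0000001): 1 one → 0
Block 3 (0000000): 0 ones → 0
Block 4 (0101101): 4 ones → 1
Block 5 (1010110): 4 ones → 1

00011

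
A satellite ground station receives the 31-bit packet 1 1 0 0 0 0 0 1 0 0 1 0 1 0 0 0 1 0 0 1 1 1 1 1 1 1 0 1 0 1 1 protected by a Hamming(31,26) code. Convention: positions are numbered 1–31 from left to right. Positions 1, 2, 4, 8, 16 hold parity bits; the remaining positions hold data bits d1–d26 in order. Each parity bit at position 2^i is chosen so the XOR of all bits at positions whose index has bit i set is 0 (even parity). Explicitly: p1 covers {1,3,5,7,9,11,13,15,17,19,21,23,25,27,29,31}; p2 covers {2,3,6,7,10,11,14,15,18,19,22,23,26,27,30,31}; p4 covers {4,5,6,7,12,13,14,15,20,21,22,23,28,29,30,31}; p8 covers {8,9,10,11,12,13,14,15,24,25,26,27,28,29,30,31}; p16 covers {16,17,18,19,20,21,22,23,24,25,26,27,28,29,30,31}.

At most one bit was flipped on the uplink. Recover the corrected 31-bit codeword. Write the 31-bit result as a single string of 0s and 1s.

s1 (pos 1,3,5,7,9,11,13,15,17,19,21,23,25,27,29,31): 1⊕0⊕0⊕0⊕0⊕1⊕1⊕0⊕1⊕0⊕1⊕1⊕1⊕0⊕0⊕1 = 0
s2 (pos 2,3,6,7,10,11,14,15,18,19,22,23,26,27,30,31): 1⊕0⊕0⊕0⊕0⊕1⊕0⊕0⊕0⊕0⊕1⊕1⊕1⊕0⊕1⊕1 = 1
s4 (pos 4,5,6,7,12,13,14,15,20,21,22,23,28,29,30,31): 0⊕0⊕0⊕0⊕0⊕1⊕0⊕0⊕1⊕1⊕1⊕1⊕1⊕0⊕1⊕1 = 0
s8 (pos 8,9,10,11,12,13,14,15,24,25,26,27,28,29,30,31): 1⊕0⊕0⊕1⊕0⊕1⊕0⊕0⊕1⊕1⊕1⊕0⊕1⊕0⊕1⊕1 = 1
s16 (pos 16,17,18,19,20,21,22,23,24,25,26,27,28,29,30,31): 0⊕1⊕0⊕0⊕1⊕1⊕1⊕1⊕1⊕1⊕1⊕0⊕1⊕0⊕1⊕1 = 1
Syndrome s16…s1 = 11010 → error at position 26.
Flip position 26: 1100000100101000100111111101011 → 1100000100101000100111111001011

1100000100101000100111111001011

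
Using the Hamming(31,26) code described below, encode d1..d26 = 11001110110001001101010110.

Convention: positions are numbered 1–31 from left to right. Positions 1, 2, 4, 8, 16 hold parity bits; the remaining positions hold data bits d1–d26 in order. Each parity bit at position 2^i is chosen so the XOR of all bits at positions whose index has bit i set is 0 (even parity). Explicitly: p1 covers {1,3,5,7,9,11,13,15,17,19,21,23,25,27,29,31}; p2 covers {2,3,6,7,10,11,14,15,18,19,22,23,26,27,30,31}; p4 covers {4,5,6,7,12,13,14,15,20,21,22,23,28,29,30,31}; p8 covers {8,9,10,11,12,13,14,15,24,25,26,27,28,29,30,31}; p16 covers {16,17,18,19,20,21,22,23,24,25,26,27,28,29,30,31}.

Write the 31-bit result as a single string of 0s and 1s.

0111100111101101001001101010110

Place data at non-parity positions: p1 p2 1 p4 1 0 0 p8 1 1 1 0 1 1 0 p16 0 0 1 0 0 1 1 0 1 0 1 0 1 1 0
p1 (pos 1,3,5,7,9,11,13,15,17,19,21,23,25,27,29,31): XOR of data positions = 1⊕1⊕0⊕1⊕1⊕1⊕0⊕0⊕1⊕0⊕1⊕1⊕1⊕1⊕0 = 0
p2 (pos 2,3,6,7,10,11,14,15,18,19,22,23,26,27,30,31): XOR of data positions = 1⊕0⊕0⊕1⊕1⊕1⊕0⊕0⊕1⊕1⊕1⊕0⊕1⊕1⊕0 = 1
p4 (pos 4,5,6,7,12,13,14,15,20,21,22,23,28,29,30,31): XOR of data positions = 1⊕0⊕0⊕0⊕1⊕1⊕0⊕0⊕0⊕1⊕1⊕0⊕1⊕1⊕0 = 1
p8 (pos 8,9,10,11,12,13,14,15,24,25,26,27,28,29,30,31): XOR of data positions = 1⊕1⊕1⊕0⊕1⊕1⊕0⊕0⊕1⊕0⊕1⊕0⊕1⊕1⊕0 = 1
p16 (pos 16,17,18,19,20,21,22,23,24,25,26,27,28,29,30,31): XOR of data positions = 0⊕0⊕1⊕0⊕0⊕1⊕1⊕0⊕1⊕0⊕1⊕0⊕1⊕1⊕0 = 1
Codeword: 0111100111101101001001101010110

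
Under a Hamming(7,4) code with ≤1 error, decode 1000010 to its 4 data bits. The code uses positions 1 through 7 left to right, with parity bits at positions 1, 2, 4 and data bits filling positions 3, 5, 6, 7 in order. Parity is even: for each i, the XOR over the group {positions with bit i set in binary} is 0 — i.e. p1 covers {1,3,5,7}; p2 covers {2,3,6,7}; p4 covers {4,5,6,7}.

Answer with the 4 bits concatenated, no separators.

0011

s1 (pos 1,3,5,7): 1⊕0⊕0⊕0 = 1
s2 (pos 2,3,6,7): 0⊕0⊕1⊕0 = 1
s4 (pos 4,5,6,7): 0⊕0⊕1⊕0 = 1
Syndrome s4…s1 = 111 → error at position 7.
Flip position 7: 1000010 → 1000011
Read data bits from positions 3,5,6,7: 0011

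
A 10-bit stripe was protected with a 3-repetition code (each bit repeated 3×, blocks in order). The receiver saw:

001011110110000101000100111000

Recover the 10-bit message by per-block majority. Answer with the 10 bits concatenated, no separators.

0111010010

Block 1 (001): 1 one → 0
Block 2 (011): 2 ones → 1
Block 3 (110): 2 ones → 1
Block 4 (110): 2 ones → 1
Block 5 (000): 0 ones → 0
Block 6 (101): 2 ones → 1
Block 7 (000): 0 ones → 0
Block 8 (100): 1 one → 0
Block 9 (111): 3 ones → 1
Block 10 (000): 0 ones → 0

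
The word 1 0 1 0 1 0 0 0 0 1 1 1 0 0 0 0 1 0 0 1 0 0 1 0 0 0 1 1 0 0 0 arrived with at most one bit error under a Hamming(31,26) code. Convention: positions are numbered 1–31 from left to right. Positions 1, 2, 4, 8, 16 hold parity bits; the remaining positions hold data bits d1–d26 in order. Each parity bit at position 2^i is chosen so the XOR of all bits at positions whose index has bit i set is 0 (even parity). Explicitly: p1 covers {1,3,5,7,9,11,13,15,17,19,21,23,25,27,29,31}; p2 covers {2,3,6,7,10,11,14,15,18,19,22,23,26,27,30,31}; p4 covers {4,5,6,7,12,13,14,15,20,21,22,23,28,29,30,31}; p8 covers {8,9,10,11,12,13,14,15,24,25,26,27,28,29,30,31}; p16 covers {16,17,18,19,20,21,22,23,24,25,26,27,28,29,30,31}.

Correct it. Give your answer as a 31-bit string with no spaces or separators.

s1 (pos 1,3,5,7,9,11,13,15,17,19,21,23,25,27,29,31): 1⊕1⊕1⊕0⊕0⊕1⊕0⊕0⊕1⊕0⊕0⊕1⊕0⊕1⊕0⊕0 = 1
s2 (pos 2,3,6,7,10,11,14,15,18,19,22,23,26,27,30,31): 0⊕1⊕0⊕0⊕1⊕1⊕0⊕0⊕0⊕0⊕0⊕1⊕0⊕1⊕0⊕0 = 1
s4 (pos 4,5,6,7,12,13,14,15,20,21,22,23,28,29,30,31): 0⊕1⊕0⊕0⊕1⊕0⊕0⊕0⊕1⊕0⊕0⊕1⊕1⊕0⊕0⊕0 = 1
s8 (pos 8,9,10,11,12,13,14,15,24,25,26,27,28,29,30,31): 0⊕0⊕1⊕1⊕1⊕0⊕0⊕0⊕0⊕0⊕0⊕1⊕1⊕0⊕0⊕0 = 1
s16 (pos 16,17,18,19,20,21,22,23,24,25,26,27,28,29,30,31): 0⊕1⊕0⊕0⊕1⊕0⊕0⊕1⊕0⊕0⊕0⊕1⊕1⊕0⊕0⊕0 = 1
Syndrome s16…s1 = 11111 → error at position 31.
Flip position 31: 1010100001110000100100100011000 → 1010100001110000100100100011001

1010100001110000100100100011001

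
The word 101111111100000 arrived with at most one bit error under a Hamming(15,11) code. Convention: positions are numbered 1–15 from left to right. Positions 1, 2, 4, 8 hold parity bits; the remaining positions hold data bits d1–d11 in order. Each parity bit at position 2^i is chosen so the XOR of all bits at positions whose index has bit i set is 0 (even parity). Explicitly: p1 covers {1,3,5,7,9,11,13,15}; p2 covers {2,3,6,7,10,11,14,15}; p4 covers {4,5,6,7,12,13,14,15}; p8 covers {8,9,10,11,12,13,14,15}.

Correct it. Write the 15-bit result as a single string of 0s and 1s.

s1 (pos 1,3,5,7,9,11,13,15): 1⊕1⊕1⊕1⊕1⊕0⊕0⊕0 = 1
s2 (pos 2,3,6,7,10,11,14,15): 0⊕1⊕1⊕1⊕1⊕0⊕0⊕0 = 0
s4 (pos 4,5,6,7,12,13,14,15): 1⊕1⊕1⊕1⊕0⊕0⊕0⊕0 = 0
s8 (pos 8,9,10,11,12,13,14,15): 1⊕1⊕1⊕0⊕0⊕0⊕0⊕0 = 1
Syndrome s8…s1 = 1001 → error at position 9.
Flip position 9: 101111111100000 → 101111110100000

101111110100000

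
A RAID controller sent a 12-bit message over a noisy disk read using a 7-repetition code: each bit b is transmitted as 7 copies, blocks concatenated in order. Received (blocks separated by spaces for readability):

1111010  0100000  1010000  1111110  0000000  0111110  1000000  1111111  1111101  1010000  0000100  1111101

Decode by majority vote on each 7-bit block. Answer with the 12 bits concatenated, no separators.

Block 1 (1111010): 5 ones → 1
Block 2 (0100000): 1 one → 0
Block 3 (1010000): 2 ones → 0
Block 4 (1111110): 6 ones → 1
Block 5 (0000000): 0 ones → 0
Block 6 (0111110): 5 ones → 1
Block 7 (1000000): 1 one → 0
Block 8 (1111111): 7 ones → 1
Block 9 (1111101): 6 ones → 1
Block 10 (1010000): 2 ones → 0
Block 11 (0000100): 1 one → 0
Block 12 (1111101): 6 ones → 1

100101011001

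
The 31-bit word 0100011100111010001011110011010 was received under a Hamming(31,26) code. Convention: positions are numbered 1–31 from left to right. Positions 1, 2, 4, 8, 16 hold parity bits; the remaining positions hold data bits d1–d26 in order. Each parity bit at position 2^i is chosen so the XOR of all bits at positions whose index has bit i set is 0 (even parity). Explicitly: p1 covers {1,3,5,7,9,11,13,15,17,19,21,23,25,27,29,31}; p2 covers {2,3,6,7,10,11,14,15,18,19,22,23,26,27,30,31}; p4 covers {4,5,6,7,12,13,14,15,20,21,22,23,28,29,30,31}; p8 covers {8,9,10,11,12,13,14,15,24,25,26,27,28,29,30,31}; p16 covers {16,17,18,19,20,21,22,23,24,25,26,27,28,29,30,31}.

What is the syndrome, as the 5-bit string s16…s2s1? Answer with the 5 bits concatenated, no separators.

01000

s1 (pos 1,3,5,7,9,11,13,15,17,19,21,23,25,27,29,31): 0⊕0⊕0⊕1⊕0⊕1⊕1⊕1⊕0⊕1⊕1⊕1⊕0⊕1⊕0⊕0 = 0
s2 (pos 2,3,6,7,10,11,14,15,18,19,22,23,26,27,30,31): 1⊕0⊕1⊕1⊕0⊕1⊕0⊕1⊕0⊕1⊕1⊕1⊕0⊕1⊕1⊕0 = 0
s4 (pos 4,5,6,7,12,13,14,15,20,21,22,23,28,29,30,31): 0⊕0⊕1⊕1⊕1⊕1⊕0⊕1⊕0⊕1⊕1⊕1⊕1⊕0⊕1⊕0 = 0
s8 (pos 8,9,10,11,12,13,14,15,24,25,26,27,28,29,30,31): 1⊕0⊕0⊕1⊕1⊕1⊕0⊕1⊕1⊕0⊕0⊕1⊕1⊕0⊕1⊕0 = 1
s16 (pos 16,17,18,19,20,21,22,23,24,25,26,27,28,29,30,31): 0⊕0⊕0⊕1⊕0⊕1⊕1⊕1⊕1⊕0⊕0⊕1⊕1⊕0⊕1⊕0 = 0
Syndrome s16…s1 = 01000 → error at position 8.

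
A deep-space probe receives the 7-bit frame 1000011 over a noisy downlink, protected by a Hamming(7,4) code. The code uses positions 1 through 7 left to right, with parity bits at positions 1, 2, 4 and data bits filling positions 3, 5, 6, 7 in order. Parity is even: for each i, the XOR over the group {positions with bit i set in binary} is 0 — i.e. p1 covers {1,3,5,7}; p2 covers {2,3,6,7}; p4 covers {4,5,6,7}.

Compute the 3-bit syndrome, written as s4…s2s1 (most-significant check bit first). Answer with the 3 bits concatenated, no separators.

000

s1 (pos 1,3,5,7): 1⊕0⊕0⊕1 = 0
s2 (pos 2,3,6,7): 0⊕0⊕1⊕1 = 0
s4 (pos 4,5,6,7): 0⊕0⊕1⊕1 = 0
Syndrome s4…s1 = 000 → no error.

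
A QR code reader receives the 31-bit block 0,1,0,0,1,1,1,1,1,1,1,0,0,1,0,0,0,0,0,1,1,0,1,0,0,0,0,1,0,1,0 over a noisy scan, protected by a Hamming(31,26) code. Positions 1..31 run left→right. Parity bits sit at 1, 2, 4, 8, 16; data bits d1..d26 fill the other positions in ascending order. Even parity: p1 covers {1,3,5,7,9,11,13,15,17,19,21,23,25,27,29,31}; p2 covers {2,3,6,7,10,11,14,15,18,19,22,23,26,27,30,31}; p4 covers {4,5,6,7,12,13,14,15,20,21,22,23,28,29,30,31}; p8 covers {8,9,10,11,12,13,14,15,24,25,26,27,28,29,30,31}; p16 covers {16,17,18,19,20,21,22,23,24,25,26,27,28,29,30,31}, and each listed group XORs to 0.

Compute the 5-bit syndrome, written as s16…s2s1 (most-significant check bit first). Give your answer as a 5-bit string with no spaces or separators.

s1 (pos 1,3,5,7,9,11,13,15,17,19,21,23,25,27,29,31): 0⊕0⊕1⊕1⊕1⊕1⊕0⊕0⊕0⊕0⊕1⊕1⊕0⊕0⊕0⊕0 = 0
s2 (pos 2,3,6,7,10,11,14,15,18,19,22,23,26,27,30,31): 1⊕0⊕1⊕1⊕1⊕1⊕1⊕0⊕0⊕0⊕0⊕1⊕0⊕0⊕1⊕0 = 0
s4 (pos 4,5,6,7,12,13,14,15,20,21,22,23,28,29,30,31): 0⊕1⊕1⊕1⊕0⊕0⊕1⊕0⊕1⊕1⊕0⊕1⊕1⊕0⊕1⊕0 = 1
s8 (pos 8,9,10,11,12,13,14,15,24,25,26,27,28,29,30,31): 1⊕1⊕1⊕1⊕0⊕0⊕1⊕0⊕0⊕0⊕0⊕0⊕1⊕0⊕1⊕0 = 1
s16 (pos 16,17,18,19,20,21,22,23,24,25,26,27,28,29,30,31): 0⊕0⊕0⊕0⊕1⊕1⊕0⊕1⊕0⊕0⊕0⊕0⊕1⊕0⊕1⊕0 = 1
Syndrome s16…s1 = 11100 → error at position 28.

11100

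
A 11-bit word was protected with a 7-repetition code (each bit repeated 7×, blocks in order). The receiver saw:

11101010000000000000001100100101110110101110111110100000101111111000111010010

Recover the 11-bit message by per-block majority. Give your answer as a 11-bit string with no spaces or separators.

10001110110

Block 1 (1110101): 5 ones → 1
Block 2 (0000000): 0 ones → 0
Block 3 (0000000): 0 ones → 0
Block 4 (0110010): 3 ones → 0
Block 5 (0101110): 4 ones → 1
Block 6 (1101011): 5 ones → 1
Block 7 (1011111): 6 ones → 1
Block 8 (0100000): 1 one → 0
Block 9 (1011111): 6 ones → 1
Block 10 (1100011): 4 ones → 1
Block 11 (1010010): 3 ones → 0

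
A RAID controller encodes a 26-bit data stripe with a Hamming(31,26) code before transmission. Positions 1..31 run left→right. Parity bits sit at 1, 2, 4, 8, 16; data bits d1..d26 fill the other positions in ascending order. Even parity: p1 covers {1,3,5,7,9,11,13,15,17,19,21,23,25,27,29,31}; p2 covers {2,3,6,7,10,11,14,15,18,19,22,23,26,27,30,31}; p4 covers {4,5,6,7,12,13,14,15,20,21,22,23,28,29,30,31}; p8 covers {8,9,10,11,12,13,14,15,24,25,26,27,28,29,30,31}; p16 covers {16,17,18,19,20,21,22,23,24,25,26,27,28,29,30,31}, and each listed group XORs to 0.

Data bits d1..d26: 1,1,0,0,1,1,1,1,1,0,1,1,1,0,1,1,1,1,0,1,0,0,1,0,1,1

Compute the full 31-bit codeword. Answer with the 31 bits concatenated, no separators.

1111100011111010110111101001011

Place data at non-parity positions: p1 p2 1 p4 1 0 0 p8 1 1 1 1 1 0 1 p16 1 1 0 1 1 1 1 0 1 0 0 1 0 1 1
p1 (pos 1,3,5,7,9,11,13,15,17,19,21,23,25,27,29,31): XOR of data positions = 1⊕1⊕0⊕1⊕1⊕1⊕1⊕1⊕0⊕1⊕1⊕1⊕0⊕0⊕1 = 1
p2 (pos 2,3,6,7,10,11,14,15,18,19,22,23,26,27,30,31): XOR of data positions = 1⊕0⊕0⊕1⊕1⊕0⊕1⊕1⊕0⊕1⊕1⊕0⊕0⊕1⊕1 = 1
p4 (pos 4,5,6,7,12,13,14,15,20,21,22,23,28,29,30,31): XOR of data positions = 1⊕0⊕0⊕1⊕1⊕0⊕1⊕1⊕1⊕1⊕1⊕1⊕0⊕1⊕1 = 1
p8 (pos 8,9,10,11,12,13,14,15,24,25,26,27,28,29,30,31): XOR of data positions = 1⊕1⊕1⊕1⊕1⊕0⊕1⊕0⊕1⊕0⊕0⊕1⊕0⊕1⊕1 = 0
p16 (pos 16,17,18,19,20,21,22,23,24,25,26,27,28,29,30,31): XOR of data positions = 1⊕1⊕0⊕1⊕1⊕1⊕1⊕0⊕1⊕0⊕0⊕1⊕0⊕1⊕1 = 0
Codeword: 1111100011111010110111101001011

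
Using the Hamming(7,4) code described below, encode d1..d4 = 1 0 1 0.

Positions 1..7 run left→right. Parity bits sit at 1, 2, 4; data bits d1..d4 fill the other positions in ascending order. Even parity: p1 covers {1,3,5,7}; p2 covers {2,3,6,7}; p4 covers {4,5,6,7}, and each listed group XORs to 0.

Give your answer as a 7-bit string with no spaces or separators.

Place data at non-parity positions: p1 p2 1 p4 0 1 0
p1 (pos 1,3,5,7): XOR of data positions = 1⊕0⊕0 = 1
p2 (pos 2,3,6,7): XOR of data positions = 1⊕1⊕0 = 0
p4 (pos 4,5,6,7): XOR of data positions = 0⊕1⊕0 = 1
Codeword: 1011010

1011010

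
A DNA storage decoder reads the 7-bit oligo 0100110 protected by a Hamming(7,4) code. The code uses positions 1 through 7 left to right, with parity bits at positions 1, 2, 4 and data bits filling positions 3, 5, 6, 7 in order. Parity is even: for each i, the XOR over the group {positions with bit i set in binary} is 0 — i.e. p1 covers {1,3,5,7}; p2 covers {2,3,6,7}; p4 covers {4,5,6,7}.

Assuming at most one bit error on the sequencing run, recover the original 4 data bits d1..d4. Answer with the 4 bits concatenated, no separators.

0110

s1 (pos 1,3,5,7): 0⊕0⊕1⊕0 = 1
s2 (pos 2,3,6,7): 1⊕0⊕1⊕0 = 0
s4 (pos 4,5,6,7): 0⊕1⊕1⊕0 = 0
Syndrome s4…s1 = 001 → error at position 1.
Flip position 1: 0100110 → 1100110
Read data bits from positions 3,5,6,7: 0110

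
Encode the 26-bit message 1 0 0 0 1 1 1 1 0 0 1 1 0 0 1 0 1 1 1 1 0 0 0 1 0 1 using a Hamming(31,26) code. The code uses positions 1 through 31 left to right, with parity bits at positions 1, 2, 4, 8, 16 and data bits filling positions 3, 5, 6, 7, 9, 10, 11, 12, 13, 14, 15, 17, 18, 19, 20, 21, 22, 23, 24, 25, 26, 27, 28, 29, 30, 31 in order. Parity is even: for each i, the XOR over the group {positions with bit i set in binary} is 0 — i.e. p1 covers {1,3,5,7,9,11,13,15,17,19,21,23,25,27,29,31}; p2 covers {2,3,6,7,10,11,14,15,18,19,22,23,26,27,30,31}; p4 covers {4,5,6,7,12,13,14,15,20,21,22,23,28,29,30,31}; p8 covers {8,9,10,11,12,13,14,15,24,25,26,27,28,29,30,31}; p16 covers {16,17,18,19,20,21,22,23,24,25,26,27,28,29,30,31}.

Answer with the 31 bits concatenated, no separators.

Place data at non-parity positions: p1 p2 1 p4 0 0 0 p8 1 1 1 1 0 0 1 p16 1 0 0 1 0 1 1 1 1 0 0 0 1 0 1
p1 (pos 1,3,5,7,9,11,13,15,17,19,21,23,25,27,29,31): XOR of data positions = 1⊕0⊕0⊕1⊕1⊕0⊕1⊕1⊕0⊕0⊕1⊕1⊕0⊕1⊕1 = 1
p2 (pos 2,3,6,7,10,11,14,15,18,19,22,23,26,27,30,31): XOR of data positions = 1⊕0⊕0⊕1⊕1⊕0⊕1⊕0⊕0⊕1⊕1⊕0⊕0⊕0⊕1 = 1
p4 (pos 4,5,6,7,12,13,14,15,20,21,22,23,28,29,30,31): XOR of data positions = 0⊕0⊕0⊕1⊕0⊕0⊕1⊕1⊕0⊕1⊕1⊕0⊕1⊕0⊕1 = 1
p8 (pos 8,9,10,11,12,13,14,15,24,25,26,27,28,29,30,31): XOR of data positions = 1⊕1⊕1⊕1⊕0⊕0⊕1⊕1⊕1⊕0⊕0⊕0⊕1⊕0⊕1 = 1
p16 (pos 16,17,18,19,20,21,22,23,24,25,26,27,28,29,30,31): XOR of data positions = 1⊕0⊕0⊕1⊕0⊕1⊕1⊕1⊕1⊕0⊕0⊕0⊕1⊕0⊕1 = 0
Codeword: 1111000111110010100101111000101

1111000111110010100101111000101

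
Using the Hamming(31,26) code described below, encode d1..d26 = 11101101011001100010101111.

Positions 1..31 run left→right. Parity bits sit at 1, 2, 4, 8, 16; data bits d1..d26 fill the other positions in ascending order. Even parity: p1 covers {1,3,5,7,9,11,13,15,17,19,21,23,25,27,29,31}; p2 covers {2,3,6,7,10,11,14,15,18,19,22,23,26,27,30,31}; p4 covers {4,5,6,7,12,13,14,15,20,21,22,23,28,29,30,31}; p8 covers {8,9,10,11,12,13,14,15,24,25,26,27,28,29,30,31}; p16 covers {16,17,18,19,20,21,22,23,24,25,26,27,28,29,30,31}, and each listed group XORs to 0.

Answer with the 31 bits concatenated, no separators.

Place data at non-parity positions: p1 p2 1 p4 1 1 0 p8 1 1 0 1 0 1 1 p16 0 0 1 1 0 0 0 1 0 1 0 1 1 1 1
p1 (pos 1,3,5,7,9,11,13,15,17,19,21,23,25,27,29,31): XOR of data positions = 1⊕1⊕0⊕1⊕0⊕0⊕1⊕0⊕1⊕0⊕0⊕0⊕0⊕1⊕1 = 1
p2 (pos 2,3,6,7,10,11,14,15,18,19,22,23,26,27,30,31): XOR of data positions = 1⊕1⊕0⊕1⊕0⊕1⊕1⊕0⊕1⊕0⊕0⊕1⊕0⊕1⊕1 = 1
p4 (pos 4,5,6,7,12,13,14,15,20,21,22,23,28,29,30,31): XOR of data positions = 1⊕1⊕0⊕1⊕0⊕1⊕1⊕1⊕0⊕0⊕0⊕1⊕1⊕1⊕1 = 0
p8 (pos 8,9,10,11,12,13,14,15,24,25,26,27,28,29,30,31): XOR of data positions = 1⊕1⊕0⊕1⊕0⊕1⊕1⊕1⊕0⊕1⊕0⊕1⊕1⊕1⊕1 = 1
p16 (pos 16,17,18,19,20,21,22,23,24,25,26,27,28,29,30,31): XOR of data positions = 0⊕0⊕1⊕1⊕0⊕0⊕0⊕1⊕0⊕1⊕0⊕1⊕1⊕1⊕1 = 0
Codeword: 1110110111010110001100010101111

1110110111010110001100010101111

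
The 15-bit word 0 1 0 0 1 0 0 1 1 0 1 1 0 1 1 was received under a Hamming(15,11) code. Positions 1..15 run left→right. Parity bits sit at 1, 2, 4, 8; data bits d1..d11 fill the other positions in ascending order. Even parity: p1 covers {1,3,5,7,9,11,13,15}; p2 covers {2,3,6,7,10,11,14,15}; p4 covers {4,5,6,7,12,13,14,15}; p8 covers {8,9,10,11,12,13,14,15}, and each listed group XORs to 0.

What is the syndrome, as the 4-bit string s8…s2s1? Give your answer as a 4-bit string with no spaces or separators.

s1 (pos 1,3,5,7,9,11,13,15): 0⊕0⊕1⊕0⊕1⊕1⊕0⊕1 = 0
s2 (pos 2,3,6,7,10,11,14,15): 1⊕0⊕0⊕0⊕0⊕1⊕1⊕1 = 0
s4 (pos 4,5,6,7,12,13,14,15): 0⊕1⊕0⊕0⊕1⊕0⊕1⊕1 = 0
s8 (pos 8,9,10,11,12,13,14,15): 1⊕1⊕0⊕1⊕1⊕0⊕1⊕1 = 0
Syndrome s8…s1 = 0000 → no error.

0000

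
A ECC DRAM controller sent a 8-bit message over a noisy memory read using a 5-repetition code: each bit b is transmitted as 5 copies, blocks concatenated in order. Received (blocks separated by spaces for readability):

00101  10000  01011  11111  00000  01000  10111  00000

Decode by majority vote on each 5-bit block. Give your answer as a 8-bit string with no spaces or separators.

00110010

Block 1 (00101): 2 ones → 0
Block 2 (10000): 1 one → 0
Block 3 (01011): 3 ones → 1
Block 4 (11111): 5 ones → 1
Block 5 (00000): 0 ones → 0
Block 6 (01000): 1 one → 0
Block 7 (10111): 4 ones → 1
Block 8 (00000): 0 ones → 0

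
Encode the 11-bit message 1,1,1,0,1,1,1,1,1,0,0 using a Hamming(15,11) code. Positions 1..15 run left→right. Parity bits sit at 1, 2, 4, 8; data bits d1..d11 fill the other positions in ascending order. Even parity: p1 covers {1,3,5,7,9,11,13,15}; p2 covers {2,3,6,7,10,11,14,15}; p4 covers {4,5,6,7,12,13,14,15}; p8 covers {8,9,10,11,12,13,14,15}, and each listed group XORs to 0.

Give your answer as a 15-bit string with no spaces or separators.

101011011111100

Place data at non-parity positions: p1 p2 1 p4 1 1 0 p8 1 1 1 1 1 0 0
p1 (pos 1,3,5,7,9,11,13,15): XOR of data positions = 1⊕1⊕0⊕1⊕1⊕1⊕0 = 1
p2 (pos 2,3,6,7,10,11,14,15): XOR of data positions = 1⊕1⊕0⊕1⊕1⊕0⊕0 = 0
p4 (pos 4,5,6,7,12,13,14,15): XOR of data positions = 1⊕1⊕0⊕1⊕1⊕0⊕0 = 0
p8 (pos 8,9,10,11,12,13,14,15): XOR of data positions = 1⊕1⊕1⊕1⊕1⊕0⊕0 = 1
Codeword: 101011011111100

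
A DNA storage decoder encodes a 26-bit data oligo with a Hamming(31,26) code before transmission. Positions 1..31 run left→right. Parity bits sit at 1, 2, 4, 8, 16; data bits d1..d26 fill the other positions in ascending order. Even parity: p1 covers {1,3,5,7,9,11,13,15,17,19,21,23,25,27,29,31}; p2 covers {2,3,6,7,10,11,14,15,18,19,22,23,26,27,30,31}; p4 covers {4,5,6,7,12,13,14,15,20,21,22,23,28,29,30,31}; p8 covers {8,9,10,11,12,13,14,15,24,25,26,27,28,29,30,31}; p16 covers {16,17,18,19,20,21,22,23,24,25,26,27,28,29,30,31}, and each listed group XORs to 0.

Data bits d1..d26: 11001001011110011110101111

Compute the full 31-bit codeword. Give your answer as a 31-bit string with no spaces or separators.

1111100010010111110011110101111

Place data at non-parity positions: p1 p2 1 p4 1 0 0 p8 1 0 0 1 0 1 1 p16 1 1 0 0 1 1 1 1 0 1 0 1 1 1 1
p1 (pos 1,3,5,7,9,11,13,15,17,19,21,23,25,27,29,31): XOR of data positions = 1⊕1⊕0⊕1⊕0⊕0⊕1⊕1⊕0⊕1⊕1⊕0⊕0⊕1⊕1 = 1
p2 (pos 2,3,6,7,10,11,14,15,18,19,22,23,26,27,30,31): XOR of data positions = 1⊕0⊕0⊕0⊕0⊕1⊕1⊕1⊕0⊕1⊕1⊕1⊕0⊕1⊕1 = 1
p4 (pos 4,5,6,7,12,13,14,15,20,21,22,23,28,29,30,31): XOR of data positions = 1⊕0⊕0⊕1⊕0⊕1⊕1⊕0⊕1⊕1⊕1⊕1⊕1⊕1⊕1 = 1
p8 (pos 8,9,10,11,12,13,14,15,24,25,26,27,28,29,30,31): XOR of data positions = 1⊕0⊕0⊕1⊕0⊕1⊕1⊕1⊕0⊕1⊕0⊕1⊕1⊕1⊕1 = 0
p16 (pos 16,17,18,19,20,21,22,23,24,25,26,27,28,29,30,31): XOR of data positions = 1⊕1⊕0⊕0⊕1⊕1⊕1⊕1⊕0⊕1⊕0⊕1⊕1⊕1⊕1 = 1
Codeword: 1111100010010111110011110101111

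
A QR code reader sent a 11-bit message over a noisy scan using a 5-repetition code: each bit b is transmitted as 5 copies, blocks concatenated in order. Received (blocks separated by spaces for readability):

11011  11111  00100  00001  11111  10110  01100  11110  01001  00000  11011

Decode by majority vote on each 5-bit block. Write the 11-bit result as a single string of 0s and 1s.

11001101001

Block 1 (11011): 4 ones → 1
Block 2 (11111): 5 ones → 1
Block 3 (00100): 1 one → 0
Block 4 (00001): 1 one → 0
Block 5 (11111): 5 ones → 1
Block 6 (10110): 3 ones → 1
Block 7 (01100): 2 ones → 0
Block 8 (11110): 4 ones → 1
Block 9 (01001): 2 ones → 0
Block 10 (00000): 0 ones → 0
Block 11 (11011): 4 ones → 1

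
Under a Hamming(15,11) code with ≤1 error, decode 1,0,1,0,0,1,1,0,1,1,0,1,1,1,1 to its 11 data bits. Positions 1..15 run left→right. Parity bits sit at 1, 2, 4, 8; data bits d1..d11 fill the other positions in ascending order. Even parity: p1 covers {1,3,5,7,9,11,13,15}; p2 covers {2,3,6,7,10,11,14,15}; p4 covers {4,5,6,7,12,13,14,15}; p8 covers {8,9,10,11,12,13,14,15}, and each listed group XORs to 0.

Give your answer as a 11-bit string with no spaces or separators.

10111101111

s1 (pos 1,3,5,7,9,11,13,15): 1⊕1⊕0⊕1⊕1⊕0⊕1⊕1 = 0
s2 (pos 2,3,6,7,10,11,14,15): 0⊕1⊕1⊕1⊕1⊕0⊕1⊕1 = 0
s4 (pos 4,5,6,7,12,13,14,15): 0⊕0⊕1⊕1⊕1⊕1⊕1⊕1 = 0
s8 (pos 8,9,10,11,12,13,14,15): 0⊕1⊕1⊕0⊕1⊕1⊕1⊕1 = 0
Syndrome s8…s1 = 0000 → no error.
Read data bits from positions 3,5,6,7,9,10,11,12,13,14,15: 10111101111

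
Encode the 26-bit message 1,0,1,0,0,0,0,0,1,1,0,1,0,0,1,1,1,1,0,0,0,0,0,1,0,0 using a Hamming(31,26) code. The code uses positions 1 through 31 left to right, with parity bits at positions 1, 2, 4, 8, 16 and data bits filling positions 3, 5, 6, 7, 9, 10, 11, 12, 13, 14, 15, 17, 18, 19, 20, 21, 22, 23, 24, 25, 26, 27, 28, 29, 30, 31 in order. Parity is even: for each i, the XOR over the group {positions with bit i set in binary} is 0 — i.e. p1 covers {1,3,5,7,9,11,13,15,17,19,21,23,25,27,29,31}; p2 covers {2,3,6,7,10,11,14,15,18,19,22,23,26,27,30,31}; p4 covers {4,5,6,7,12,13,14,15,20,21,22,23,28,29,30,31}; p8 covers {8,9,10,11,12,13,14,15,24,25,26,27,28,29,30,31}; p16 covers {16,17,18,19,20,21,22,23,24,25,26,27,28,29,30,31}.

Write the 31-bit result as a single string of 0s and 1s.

Place data at non-parity positions: p1 p2 1 p4 0 1 0 p8 0 0 0 0 1 1 0 p16 1 0 0 1 1 1 1 0 0 0 0 0 1 0 0
p1 (pos 1,3,5,7,9,11,13,15,17,19,21,23,25,27,29,31): XOR of data positions = 1⊕0⊕0⊕0⊕0⊕1⊕0⊕1⊕0⊕1⊕1⊕0⊕0⊕1⊕0 = 0
p2 (pos 2,3,6,7,10,11,14,15,18,19,22,23,26,27,30,31): XOR of data positions = 1⊕1⊕0⊕0⊕0⊕1⊕0⊕0⊕0⊕1⊕1⊕0⊕0⊕0⊕0 = 1
p4 (pos 4,5,6,7,12,13,14,15,20,21,22,23,28,29,30,31): XOR of data positions = 0⊕1⊕0⊕0⊕1⊕1⊕0⊕1⊕1⊕1⊕1⊕0⊕1⊕0⊕0 = 0
p8 (pos 8,9,10,11,12,13,14,15,24,25,26,27,28,29,30,31): XOR of data positions = 0⊕0⊕0⊕0⊕1⊕1⊕0⊕0⊕0⊕0⊕0⊕0⊕1⊕0⊕0 = 1
p16 (pos 16,17,18,19,20,21,22,23,24,25,26,27,28,29,30,31): XOR of data positions = 1⊕0⊕0⊕1⊕1⊕1⊕1⊕0⊕0⊕0⊕0⊕0⊕1⊕0⊕0 = 0
Codeword: 0110010100001100100111100000100

0110010100001100100111100000100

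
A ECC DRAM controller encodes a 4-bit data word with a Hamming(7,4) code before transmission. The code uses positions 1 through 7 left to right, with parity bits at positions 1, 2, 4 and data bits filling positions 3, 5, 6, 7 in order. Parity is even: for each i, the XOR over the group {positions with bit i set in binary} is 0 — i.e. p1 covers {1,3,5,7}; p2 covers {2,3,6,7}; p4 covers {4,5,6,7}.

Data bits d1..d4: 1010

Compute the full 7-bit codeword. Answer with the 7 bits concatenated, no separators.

1011010

Place data at non-parity positions: p1 p2 1 p4 0 1 0
p1 (pos 1,3,5,7): XOR of data positions = 1⊕0⊕0 = 1
p2 (pos 2,3,6,7): XOR of data positions = 1⊕1⊕0 = 0
p4 (pos 4,5,6,7): XOR of data positions = 0⊕1⊕0 = 1
Codeword: 1011010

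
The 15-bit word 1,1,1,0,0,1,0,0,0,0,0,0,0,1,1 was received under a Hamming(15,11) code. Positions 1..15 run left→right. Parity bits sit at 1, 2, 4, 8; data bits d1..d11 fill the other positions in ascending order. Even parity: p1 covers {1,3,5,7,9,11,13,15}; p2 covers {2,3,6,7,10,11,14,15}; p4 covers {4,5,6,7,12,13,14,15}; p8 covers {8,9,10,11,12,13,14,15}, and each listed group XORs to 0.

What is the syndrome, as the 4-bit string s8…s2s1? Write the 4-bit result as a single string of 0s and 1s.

s1 (pos 1,3,5,7,9,11,13,15): 1⊕1⊕0⊕0⊕0⊕0⊕0⊕1 = 1
s2 (pos 2,3,6,7,10,11,14,15): 1⊕1⊕1⊕0⊕0⊕0⊕1⊕1 = 1
s4 (pos 4,5,6,7,12,13,14,15): 0⊕0⊕1⊕0⊕0⊕0⊕1⊕1 = 1
s8 (pos 8,9,10,11,12,13,14,15): 0⊕0⊕0⊕0⊕0⊕0⊕1⊕1 = 0
Syndrome s8…s1 = 0111 → error at position 7.

0111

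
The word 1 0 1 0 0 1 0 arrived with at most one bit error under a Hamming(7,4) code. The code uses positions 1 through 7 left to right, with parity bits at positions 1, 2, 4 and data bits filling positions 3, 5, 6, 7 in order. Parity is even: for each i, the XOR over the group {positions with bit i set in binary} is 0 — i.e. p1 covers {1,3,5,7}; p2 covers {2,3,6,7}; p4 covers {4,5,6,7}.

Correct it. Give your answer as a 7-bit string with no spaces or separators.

1011010

s1 (pos 1,3,5,7): 1⊕1⊕0⊕0 = 0
s2 (pos 2,3,6,7): 0⊕1⊕1⊕0 = 0
s4 (pos 4,5,6,7): 0⊕0⊕1⊕0 = 1
Syndrome s4…s1 = 100 → error at position 4.
Flip position 4: 1010010 → 1011010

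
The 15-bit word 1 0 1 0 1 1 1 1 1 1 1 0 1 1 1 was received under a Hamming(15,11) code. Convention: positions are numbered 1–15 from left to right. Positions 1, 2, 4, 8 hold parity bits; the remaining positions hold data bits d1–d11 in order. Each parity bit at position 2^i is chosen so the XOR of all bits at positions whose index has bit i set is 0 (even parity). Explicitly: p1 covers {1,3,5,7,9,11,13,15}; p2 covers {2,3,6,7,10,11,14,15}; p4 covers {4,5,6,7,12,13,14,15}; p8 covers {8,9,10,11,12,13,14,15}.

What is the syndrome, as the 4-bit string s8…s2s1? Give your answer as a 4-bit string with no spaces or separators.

1010

s1 (pos 1,3,5,7,9,11,13,15): 1⊕1⊕1⊕1⊕1⊕1⊕1⊕1 = 0
s2 (pos 2,3,6,7,10,11,14,15): 0⊕1⊕1⊕1⊕1⊕1⊕1⊕1 = 1
s4 (pos 4,5,6,7,12,13,14,15): 0⊕1⊕1⊕1⊕0⊕1⊕1⊕1 = 0
s8 (pos 8,9,10,11,12,13,14,15): 1⊕1⊕1⊕1⊕0⊕1⊕1⊕1 = 1
Syndrome s8…s1 = 1010 → error at position 10.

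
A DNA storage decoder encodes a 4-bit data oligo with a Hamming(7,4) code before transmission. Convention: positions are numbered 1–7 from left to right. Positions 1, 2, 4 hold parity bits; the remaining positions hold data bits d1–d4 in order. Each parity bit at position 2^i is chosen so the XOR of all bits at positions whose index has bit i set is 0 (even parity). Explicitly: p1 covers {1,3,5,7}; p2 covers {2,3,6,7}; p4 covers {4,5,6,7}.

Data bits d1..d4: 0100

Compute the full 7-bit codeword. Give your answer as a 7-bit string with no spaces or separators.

1001100

Place data at non-parity positions: p1 p2 0 p4 1 0 0
p1 (pos 1,3,5,7): XOR of data positions = 0⊕1⊕0 = 1
p2 (pos 2,3,6,7): XOR of data positions = 0⊕0⊕0 = 0
p4 (pos 4,5,6,7): XOR of data positions = 1⊕0⊕0 = 1
Codeword: 1001100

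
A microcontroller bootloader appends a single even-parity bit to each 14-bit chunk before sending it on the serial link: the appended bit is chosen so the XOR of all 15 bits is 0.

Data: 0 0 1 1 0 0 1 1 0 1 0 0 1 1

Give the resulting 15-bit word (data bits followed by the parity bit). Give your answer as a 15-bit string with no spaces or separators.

XOR of the 14 data bits: 0⊕0⊕1⊕1⊕0⊕0⊕1⊕1⊕0⊕1⊕0⊕0⊕1⊕1 = 1
Parity bit = 1 (so all 15 bits XOR to 0).

001100110100111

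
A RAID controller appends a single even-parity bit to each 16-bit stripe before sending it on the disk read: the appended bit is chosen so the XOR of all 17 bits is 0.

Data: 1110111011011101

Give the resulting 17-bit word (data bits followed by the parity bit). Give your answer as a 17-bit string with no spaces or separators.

XOR of the 16 data bits: 1⊕1⊕1⊕0⊕1⊕1⊕1⊕0⊕1⊕1⊕0⊕1⊕1⊕1⊕0⊕1 = 0
Parity bit = 0 (so all 17 bits XOR to 0).

11101110110111010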